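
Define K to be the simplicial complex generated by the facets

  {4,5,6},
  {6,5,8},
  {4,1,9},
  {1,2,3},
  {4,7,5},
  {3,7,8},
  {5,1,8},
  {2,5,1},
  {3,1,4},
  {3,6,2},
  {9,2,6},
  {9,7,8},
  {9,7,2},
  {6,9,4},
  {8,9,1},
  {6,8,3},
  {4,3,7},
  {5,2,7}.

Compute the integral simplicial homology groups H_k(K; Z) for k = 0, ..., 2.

H_0 ≅ Z,  H_1 ≅ Z^2,  H_2 ≅ Z.

K has 9 vertices, 27 edges, 18 triangles.
rank ∂_0 = 0, rank ∂_1 = 8 ⇒ b_0 = 9 − 0 − 8 = 1; all invariant factors of ∂_1 are 1 so no torsion. So H_0 ≅ Z.
rank ∂_1 = 8, rank ∂_2 = 17 ⇒ b_1 = 27 − 8 − 17 = 2; all invariant factors of ∂_2 are 1 so no torsion. So H_1 ≅ Z^2.
rank ∂_2 = 17, rank ∂_3 = 0 ⇒ b_2 = 18 − 17 − 0 = 1. So H_2 ≅ Z.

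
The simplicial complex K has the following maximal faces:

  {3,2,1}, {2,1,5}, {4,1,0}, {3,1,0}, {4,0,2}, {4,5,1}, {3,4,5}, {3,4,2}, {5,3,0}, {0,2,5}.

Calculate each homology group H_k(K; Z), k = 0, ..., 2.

Order the vertices as 0 < 1 < 2 < 3 < 4 < 5. Listing each simplex with vertices in this order, K has dimension 2 with simplices:

  0-simplices (6): [0], [1], [2], [3], [4], [5]
  1-simplices (15): [0,1], [0,2], [0,3], [0,4], [0,5], [1,2], [1,3], [1,4], [1,5], [2,3], [2,4], [2,5], [3,4], [3,5], [4,5]
  2-simplices (10): [0,1,3], [0,1,4], [0,2,4], [0,2,5], [0,3,5], [1,2,3], [1,2,5], [1,4,5], [2,3,4], [3,4,5]

giving chain groups C_0 ≅ Z^6, C_1 ≅ Z^15, C_2 ≅ Z^10.

∂_1: C_1 → C_0 is given by ∂[p,q] = [q] − [p]. For instance
  ∂[1,5] = [5] − [1].
As a 6×15 matrix over Z this has rank 5, with invariant factors (1,1,1,1,1).

∂_2: C_2 → C_1 maps a triangle to the signed sum of its edges. For instance
  ∂[1,4,5] = [4,5] − [1,5] + [1,4],
  ∂[0,2,5] = [2,5] − [0,5] + [0,2].
The 15×10 boundary matrix has rank 10 and Smith normal form diag(1,1,1,1,1,1,1,1,1,2).

From H_k ≅ ker(∂_k) / im(∂_{k+1}) we obtain:

  H_0: rank C_0 − rank ∂_1 = 6 − 5 = 1, and the invariant factors of ∂_1 are all 1, so H_0 = Z.
  H_1: rank ker ∂_1 − rank ∂_2 = (15 − 5) − 10 = 0, and ∂_2 has invariant factor 2 > 1, so H_1 = Z/2.
  H_2: rank ker ∂_2 − rank ∂_3 = (10 − 10) − 0 = 0, and there is no ∂_3, so H_2 = 0.

(K is a triangulation of the real projective plane RP^2.)

H_0 = Z,  H_1 = Z/2,  H_2 = 0.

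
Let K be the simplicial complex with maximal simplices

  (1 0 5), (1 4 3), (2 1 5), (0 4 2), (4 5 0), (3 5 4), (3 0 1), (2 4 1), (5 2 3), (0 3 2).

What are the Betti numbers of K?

Fix the vertex order 0 < 1 < 2 < 3 < 4 < 5 and write every simplex with vertices in increasing order. Then dim K = 2 and the simplices of K are:

  0-simplices (6): [0], [1], [2], [3], [4], [5]
  1-simplices (15): [0,1], [0,2], [0,3], [0,4], [0,5], [1,2], [1,3], [1,4], [1,5], [2,3], [2,4], [2,5], [3,4], [3,5], [4,5]
  2-simplices (10): [0,1,3], [0,1,5], [0,2,3], [0,2,4], [0,4,5], [1,2,4], [1,2,5], [1,3,4], [2,3,5], [3,4,5]

giving chain groups C_0 ≅ Z^6, C_1 ≅ Z^15, C_2 ≅ Z^10.

The boundary map ∂_1: C_1 → C_0 is given by ∂[p,q] = [q] − [p].
This gives a 6×15 integer matrix of rank 5; reducing to Smith normal form yields diagonal entries (1,1,1,1,1).

Boundary ∂_2: C_2 → C_1 sends each 2-simplex [p,q,r] to [q,r] − [p,r] + [p,q]. For instance
  ∂[1,3,4] = [3,4] − [1,4] + [1,3],
  ∂[2,3,5] = [3,5] − [2,5] + [2,3].
This gives a 15×10 integer matrix of rank 10; reducing to Smith normal form yields diagonal entries (1,1,1,1,1,1,1,1,1,2).

Now H_k = ker ∂_k / im ∂_{k+1}, so:

  H_0: rank C_0 − rank ∂_1 = 6 − 5 = 1, and the invariant factors of ∂_1 are all 1, so H_0 = Z.
  H_1: rank ker ∂_1 − rank ∂_2 = (15 − 5) − 10 = 0, and ∂_2 has invariant factor 2 > 1, so H_1 = Z/2.
  H_2: rank ker ∂_2 − rank ∂_3 = (10 − 10) − 0 = 0, and there is no ∂_3, so H_2 = 0.

(K is a triangulation of the real projective plane RP^2.)

Hence the Betti numbers are b_0 = 1, b_1 = 0, b_2 = 0.

b_0 = 1, b_1 = 0, b_2 = 0.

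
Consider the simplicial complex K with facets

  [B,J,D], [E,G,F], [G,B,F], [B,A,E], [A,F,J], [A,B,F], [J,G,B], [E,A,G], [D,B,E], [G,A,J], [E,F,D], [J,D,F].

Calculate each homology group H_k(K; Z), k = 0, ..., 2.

Take the total order A < B < D < E < F < G < J on the vertex set. Then K (dimension 2) consists of the simplices:

  0-simplices (7): A, B, D, E, F, G, J
  1-simplices (18): AB, AE, AF, AG, AJ, BD, BE, BF, BG, BJ, DE, DF, DJ, EF, EG, FG, FJ, GJ
  2-simplices (12): ABE, ABF, AEG, AFJ, AGJ, BDE, BDJ, BFG, BGJ, DEF, DFJ, EFG

giving chain groups C_0 ≅ Z^7, C_1 ≅ Z^18, C_2 ≅ Z^12.

∂_1: C_1 → C_0 maps an edge to its endpoints' difference, ∂[p,q] = q − p.
As a 7×18 matrix over Z this has rank 6, with invariant factors (1,1,1,1,1,1).

Boundary ∂_2: C_2 → C_1 maps a triangle to the signed sum of its edges. For instance
  ∂BDE = DE − BE + BD,
  ∂AGJ = GJ − AJ + AG.
The resulting 18×12 matrix has rank 12, and its Smith normal form has invariant factors (1,1,1,1,1,1,1,1,1,1,1,2).

From H_k ≅ ker(∂_k) / im(∂_{k+1}) we obtain:

  H_0: rank C_0 − rank ∂_1 = 7 − 6 = 1, and the invariant factors of ∂_1 are all 1, so H_0 ≅ Z.
  H_1: rank ker ∂_1 − rank ∂_2 = (18 − 6) − 12 = 0, and ∂_2 has invariant factor 2 > 1, so H_1 ≅ Z/2Z.
  H_2: rank ker ∂_2 − rank ∂_3 = (12 − 12) − 0 = 0, and there is no ∂_3, so H_2 ≅ 0.

As a check, the Euler characteristic is 7 − 18 + 12 = 1, which agrees with 1 − 0 + 0 = 1.
(K is a triangulation of the real projective plane RP^2.)

H_0 = Z,  H_1 = Z/2Z,  H_2 = 0.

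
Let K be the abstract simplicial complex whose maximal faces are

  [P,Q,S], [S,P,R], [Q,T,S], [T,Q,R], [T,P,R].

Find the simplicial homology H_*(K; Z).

H_0 = Z,  H_1 = Z,  H_2 = 0.

Take the total order P < Q < R < S < T on the vertex set. Then K (dimension 2) consists of the simplices:

  0-simplices (5): P, Q, R, S, T
  1-simplices (10): PQ, PR, PS, PT, QR, QS, QT, RS, RT, ST
  2-simplices (5): PQS, PRS, PRT, QRT, QST

giving chain groups C_0 ≅ Z^5, C_1 ≅ Z^10, C_2 ≅ Z^5.

∂_1: C_1 → C_0 maps an edge to its endpoints' difference, ∂[p,q] = q − p.
As a 5×10 matrix over Z this has rank 4, with invariant factors (1,1,1,1).

Boundary ∂_2: C_2 → C_1 sends each 2-simplex [p,q,r] to [q,r] − [p,r] + [p,q]. For instance
  ∂QST = ST − QT + QS,
  ∂PQS = QS − PS + PQ.
The 10×5 boundary matrix has rank 5 and Smith normal form diag(1,1,1,1,1).

Reading off H_k = ker ∂_k / im ∂_{k+1}:

  H_0: rank C_0 − rank ∂_1 = 5 − 4 = 1, and the invariant factors of ∂_1 are all 1, so H_0 ≅ Z.
  H_1: rank ker ∂_1 − rank ∂_2 = (10 − 4) − 5 = 1, and the invariant factors of ∂_2 are all 1, so H_1 ≅ Z.
  H_2: rank ker ∂_2 − rank ∂_3 = (5 − 5) − 0 = 0, and there is no ∂_3, so H_2 ≅ 0.

As a check, the Euler characteristic is 5 − 10 + 5 = 0, which agrees with 1 − 1 + 0 = 0.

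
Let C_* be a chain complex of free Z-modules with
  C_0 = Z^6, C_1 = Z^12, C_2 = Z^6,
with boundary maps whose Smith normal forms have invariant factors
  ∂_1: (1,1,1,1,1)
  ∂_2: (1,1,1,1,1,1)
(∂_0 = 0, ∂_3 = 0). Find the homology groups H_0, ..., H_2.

H_0: b_0 = 6 − 0 − 5 = 1; torsion from ∂_1 factors > 1: none. So H_0 ≅ Z.
H_1: b_1 = 12 − 5 − 6 = 1; torsion from ∂_2 factors > 1: none. So H_1 ≅ Z.
H_2: b_2 = 6 − 6 − 0 = 0; torsion from ∂_3 factors > 1: none. So H_2 ≅ 0.

H_0 ≅ Z,  H_1 ≅ Z,  H_2 = 0.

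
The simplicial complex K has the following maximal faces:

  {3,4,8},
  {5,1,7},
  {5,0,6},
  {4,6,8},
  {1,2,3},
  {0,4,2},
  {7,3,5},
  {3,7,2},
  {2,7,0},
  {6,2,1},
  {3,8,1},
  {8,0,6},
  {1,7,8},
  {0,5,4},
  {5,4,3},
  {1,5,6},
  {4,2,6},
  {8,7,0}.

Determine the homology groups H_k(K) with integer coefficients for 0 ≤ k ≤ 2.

H_0 ≅ Z,  H_1 ≅ Z ⊕ Z/2,  H_2 = 0.

Take the total order 0 < 1 < 2 < 3 < 4 < 5 < 6 < 7 < 8 on the vertex set. Then K (dimension 2) consists of the simplices:

  0-simplices (9): [0], [1], [2], [3], [4], [5], [6], [7], [8]
  1-simplices (27): (27 of them)
  2-simplices (18): [0,2,4], [0,2,7], [0,4,5], [0,5,6], [0,6,8], [0,7,8], [1,2,3], [1,2,6], [1,3,8], [1,5,6], [1,5,7], [1,7,8], [2,3,7], [2,4,6], [3,4,5], [3,4,8], [3,5,7], [4,6,8]

so the chain groups are C_0 ≅ Z^9, C_1 ≅ Z^27, C_2 ≅ Z^18.

∂_1: C_1 → C_0 sends each edge [p,q] (with p < q) to q − p. For instance
  ∂[2,4] = [4] − [2].
The resulting 9×27 matrix has rank 8, and its Smith normal form has invariant factors (1,1,1,1,1,1,1,1).

The boundary map ∂_2: C_2 → C_1 maps a triangle to the signed sum of its edges. For instance
  ∂[2,3,7] = [3,7] − [2,7] + [2,3],
  ∂[0,7,8] = [7,8] − [0,8] + [0,7].
The 27×18 boundary matrix has rank 18 and Smith normal form diag(1,1,1,1,1,1,1,1,1,1,1,1,1,1,1,1,1,2).

From H_k ≅ ker(∂_k) / im(∂_{k+1}) we obtain:

  H_0: rank C_0 − rank ∂_1 = 9 − 8 = 1, and the invariant factors of ∂_1 are all 1, so H_0 = Z.
  H_1: rank ker ∂_1 − rank ∂_2 = (27 − 8) − 18 = 1, and ∂_2 has invariant factor 2 > 1, so H_1 = Z ⊕ Z/2.
  H_2: rank ker ∂_2 − rank ∂_3 = (18 − 18) − 0 = 0, and there is no ∂_3, so H_2 = 0.

As a check, the Euler characteristic is 9 − 27 + 18 = 0, which agrees with 1 − 1 + 0 = 0.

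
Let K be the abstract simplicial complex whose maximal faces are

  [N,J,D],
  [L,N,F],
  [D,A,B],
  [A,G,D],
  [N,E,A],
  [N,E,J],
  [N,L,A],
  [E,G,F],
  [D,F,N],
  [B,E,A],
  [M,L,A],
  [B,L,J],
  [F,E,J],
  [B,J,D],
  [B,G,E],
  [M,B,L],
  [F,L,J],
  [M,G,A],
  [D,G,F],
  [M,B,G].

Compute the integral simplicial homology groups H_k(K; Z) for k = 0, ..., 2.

Fix the vertex order A < B < D < E < F < G < J < L < M < N and write every simplex with vertices in increasing order. Then dim K = 2 and the simplices of K are:

  0-simplices (10): A, B, D, E, F, G, J, L, M, N
  1-simplices (30): AB, AD, AE, AG, AL, AM, AN, BD, BE, BG, BJ, BL, BM, DF, DG, DJ, DN, EF, EG, EJ, EN, FG, FJ, FL, FN, GM, JL, JN, LM, LN
  2-simplices (20): ABD, ABE, ADG, AEN, AGM, ALM, ALN, BDJ, BEG, BGM, BJL, BLM, DFG, DFN, DJN, EFG, EFJ, EJN, FJL, FLN

giving chain groups C_0 ≅ Z^10, C_1 ≅ Z^30, C_2 ≅ Z^20.

The boundary map ∂_1: C_1 → C_0 maps an edge to its endpoints' difference, ∂[p,q] = q − p. For instance
  ∂BJ = J − B.
As a 10×30 matrix over Z this has rank 9, with invariant factors (1,1,1,1,1,1,1,1,1).

∂_2: C_2 → C_1 acts by ∂[p,q,r] = [q,r] − [p,r] + [p,q]. For instance
  ∂BJL = JL − BL + BJ,
  ∂BLM = LM − BM + BL.
The resulting 30×20 matrix has rank 20, and its Smith normal form has invariant factors (1,1,1,1,1,1,1,1,1,1,1,1,1,1,1,1,1,1,1,2).

Computing H_k = (kernel of ∂_k) / (image of ∂_{k+1}):

  H_0: rank C_0 − rank ∂_1 = 10 − 9 = 1, and the invariant factors of ∂_1 are all 1, so H_0 ≅ Z.
  H_1: rank ker ∂_1 − rank ∂_2 = (30 − 9) − 20 = 1, and ∂_2 has invariant factor 2 > 1, so H_1 ≅ Z ⊕ Z/2Z.
  H_2: rank ker ∂_2 − rank ∂_3 = (20 − 20) − 0 = 0, and there is no ∂_3, so H_2 ≅ 0.

As a check, the Euler characteristic is 10 − 30 + 20 = 0, which agrees with 1 − 1 + 0 = 0.
(K is a triangulation of the Klein bottle.)

H_0 ≅ Z,  H_1 ≅ Z ⊕ Z/2Z,  H_2 = 0.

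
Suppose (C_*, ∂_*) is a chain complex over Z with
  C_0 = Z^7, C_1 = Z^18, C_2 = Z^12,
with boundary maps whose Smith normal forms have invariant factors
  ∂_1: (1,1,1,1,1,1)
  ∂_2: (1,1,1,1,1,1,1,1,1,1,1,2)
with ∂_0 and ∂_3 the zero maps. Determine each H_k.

H_0 = Z,  H_1 = Z/2Z,  H_2 = 0.

H_0: b_0 = 7 − 0 − 6 = 1; torsion from ∂_1 factors > 1: none. So H_0 = Z.
H_1: b_1 = 18 − 6 − 12 = 0; torsion from ∂_2 factors > 1: [2]. So H_1 = Z/2Z.
H_2: b_2 = 12 − 12 − 0 = 0; torsion from ∂_3 factors > 1: none. So H_2 = 0.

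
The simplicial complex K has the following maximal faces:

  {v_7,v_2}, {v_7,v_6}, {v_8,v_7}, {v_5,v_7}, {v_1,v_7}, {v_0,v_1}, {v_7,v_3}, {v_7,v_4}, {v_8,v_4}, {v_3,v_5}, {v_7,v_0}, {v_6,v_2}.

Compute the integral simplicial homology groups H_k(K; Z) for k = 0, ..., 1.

H_0 = Z,  H_1 = Z^4.

Take the total order v_0 < v_1 < v_2 < v_3 < v_4 < v_5 < v_6 < v_7 < v_8 on the vertex set. Then K (dimension 1) consists of the simplices:

  0-simplices (9): [v_0], [v_1], [v_2], [v_3], [v_4], [v_5], [v_6], [v_7], [v_8]
  1-simplices (12): [v_0,v_1], [v_0,v_7], [v_1,v_7], [v_2,v_6], [v_2,v_7], [v_3,v_5], [v_3,v_7], [v_4,v_7], [v_4,v_8], [v_5,v_7], [v_6,v_7], [v_7,v_8]

Hence C_0 ≅ Z^9, C_1 ≅ Z^12.

Boundary ∂_1: C_1 → C_0 is given by ∂[p,q] = [q] − [p]. For instance
  ∂[v_5,v_7] = [v_7] − [v_5].
The 9×12 boundary matrix has rank 8 and Smith normal form diag(1,1,1,1,1,1,1,1).

Computing H_k = (kernel of ∂_k) / (image of ∂_{k+1}):

  H_0: rank C_0 − rank ∂_1 = 9 − 8 = 1, and the invariant factors of ∂_1 are all 1, so H_0 = Z.
  H_1: rank ker ∂_1 − rank ∂_2 = (12 − 8) − 0 = 4, and there is no ∂_2, so H_1 = Z^4.

(K is a triangulation of a wedge of 4 circles.)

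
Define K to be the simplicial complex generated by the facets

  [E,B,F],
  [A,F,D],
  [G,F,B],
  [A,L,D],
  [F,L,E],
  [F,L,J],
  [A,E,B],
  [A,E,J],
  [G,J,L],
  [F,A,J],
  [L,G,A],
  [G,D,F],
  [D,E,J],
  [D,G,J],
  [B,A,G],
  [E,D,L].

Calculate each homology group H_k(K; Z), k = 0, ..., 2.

H_0 ≅ Z,  H_1 ≅ Z^2,  H_2 ≅ Z.

Order the vertices as A < B < D < E < F < G < J < L. Listing each simplex with vertices in this order, K has dimension 2 with simplices:

  0-simplices (8): A, B, D, E, F, G, J, L
  1-simplices (24): AB, AD, AE, AF, AG, AJ, AL, BE, BF, BG, DE, DF, DG, DJ, DL, EF, EJ, EL, FG, FJ, FL, GJ, GL, JL
  2-simplices (16): ABE, ABG, ADF, ADL, AEJ, AFJ, AGL, BEF, BFG, DEJ, DEL, DFG, DGJ, EFL, FJL, GJL

so the chain groups are C_0 ≅ Z^8, C_1 ≅ Z^24, C_2 ≅ Z^16.

∂_1: C_1 → C_0 is given by ∂[p,q] = [q] − [p]. For instance
  ∂DL = L − D.
The resulting 8×24 matrix has rank 7, and its Smith normal form has invariant factors (1,1,1,1,1,1,1).

∂_2: C_2 → C_1 acts by ∂[p,q,r] = [q,r] − [p,r] + [p,q]. For instance
  ∂DGJ = GJ − DJ + DG,
  ∂DEL = EL − DL + DE.
The 24×16 boundary matrix has rank 15 and Smith normal form diag(1,1,1,1,1,1,1,1,1,1,1,1,1,1,1).

Now H_k = ker ∂_k / im ∂_{k+1}, so:

  H_0: rank C_0 − rank ∂_1 = 8 − 7 = 1, and the invariant factors of ∂_1 are all 1, so H_0 ≅ Z.
  H_1: rank ker ∂_1 − rank ∂_2 = (24 − 7) − 15 = 2, and the invariant factors of ∂_2 are all 1, so H_1 ≅ Z^2.
  H_2: rank ker ∂_2 − rank ∂_3 = (16 − 15) − 0 = 1, and there is no ∂_3, so H_2 ≅ Z.

As a check, the Euler characteristic is 8 − 24 + 16 = 0, which agrees with 1 − 2 + 1 = 0.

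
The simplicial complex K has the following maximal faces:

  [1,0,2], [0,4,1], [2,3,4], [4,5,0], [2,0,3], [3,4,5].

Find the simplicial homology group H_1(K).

H_1 ≅ Z.

Fix the vertex order 0 < 1 < 2 < 3 < 4 < 5 and write every simplex with vertices in increasing order. Then dim K = 2 and the simplices of K are:

  0-simplices (6): [0], [1], [2], [3], [4], [5]
  1-simplices (12): [0,1], [0,2], [0,3], [0,4], [0,5], [1,2], [1,4], [2,3], [2,4], [3,4], [3,5], [4,5]
  2-simplices (6): [0,1,2], [0,1,4], [0,2,3], [0,4,5], [2,3,4], [3,4,5]

so the chain groups are C_0 ≅ Z^6, C_1 ≅ Z^12, C_2 ≅ Z^6.

∂_1: C_1 → C_0 sends each edge [p,q] (with p < q) to q − p. For instance
  ∂[0,3] = [3] − [0].
This gives a 6×12 integer matrix of rank 5; reducing to Smith normal form yields diagonal entries (1,1,1,1,1).

∂_2: C_2 → C_1 maps a triangle to the signed sum of its edges. For instance
  ∂[2,3,4] = [3,4] − [2,4] + [2,3],
  ∂[0,4,5] = [4,5] − [0,5] + [0,4].
The resulting 12×6 matrix has rank 6, and its Smith normal form has invariant factors (1,1,1,1,1,1).

From H_k ≅ ker(∂_k) / im(∂_{k+1}) we obtain:

  H_1: rank ker ∂_1 − rank ∂_2 = (12 − 5) − 6 = 1, and the invariant factors of ∂_2 are all 1, so H_1 ≅ Z.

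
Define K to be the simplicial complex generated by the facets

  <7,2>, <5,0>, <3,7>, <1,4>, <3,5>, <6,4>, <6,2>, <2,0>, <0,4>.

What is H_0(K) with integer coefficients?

K has 8 vertices, 9 edges.
rank ∂_0 = 0, rank ∂_1 = 7 ⇒ b_0 = 8 − 0 − 7 = 1; all invariant factors of ∂_1 are 1 so no torsion. So H_0 ≅ Z.

H_0 ≅ Z.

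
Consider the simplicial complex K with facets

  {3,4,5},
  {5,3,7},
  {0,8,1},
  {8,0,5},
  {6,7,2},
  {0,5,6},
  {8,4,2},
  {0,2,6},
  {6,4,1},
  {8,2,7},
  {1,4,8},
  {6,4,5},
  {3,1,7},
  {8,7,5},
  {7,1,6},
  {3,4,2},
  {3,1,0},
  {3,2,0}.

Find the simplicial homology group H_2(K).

Take the total order 0 < 1 < 2 < 3 < 4 < 5 < 6 < 7 < 8 on the vertex set. Then K (dimension 2) consists of the simplices:

  0-simplices (9): [0], [1], [2], [3], [4], [5], [6], [7], [8]
  1-simplices (27): (27 of them)
  2-simplices (18): [0,1,3], [0,1,8], [0,2,3], [0,2,6], [0,5,6], [0,5,8], [1,3,7], [1,4,6], [1,4,8], [1,6,7], [2,3,4], [2,4,8], [2,6,7], [2,7,8], [3,4,5], [3,5,7], [4,5,6], [5,7,8]

Hence C_0 ≅ Z^9, C_1 ≅ Z^27, C_2 ≅ Z^18.

∂_1: C_1 → C_0 sends each edge [p,q] (with p < q) to q − p.
As a 9×27 matrix over Z this has rank 8, with invariant factors (1,1,1,1,1,1,1,1).

The boundary map ∂_2: C_2 → C_1 sends each 2-simplex [p,q,r] to [q,r] − [p,r] + [p,q]. For instance
  ∂[0,2,3] = [2,3] − [0,3] + [0,2],
  ∂[5,7,8] = [7,8] − [5,8] + [5,7].
The 27×18 boundary matrix has rank 17 and Smith normal form diag(1,1,1,1,1,1,1,1,1,1,1,1,1,1,1,1,1).

From H_k ≅ ker(∂_k) / im(∂_{k+1}) we obtain:

  H_2: rank ker ∂_2 − rank ∂_3 = (18 − 17) − 0 = 1, and there is no ∂_3, so H_2 = Z.

H_2 ≅ Z.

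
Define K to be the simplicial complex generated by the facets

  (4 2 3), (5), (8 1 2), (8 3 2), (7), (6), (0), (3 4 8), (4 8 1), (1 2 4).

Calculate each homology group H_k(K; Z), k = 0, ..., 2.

K has 9 vertices, 9 edges, 6 triangles.
rank ∂_0 = 0, rank ∂_1 = 4 ⇒ b_0 = 9 − 0 − 4 = 5; all invariant factors of ∂_1 are 1 so no torsion. So H_0 ≅ Z^5.
rank ∂_1 = 4, rank ∂_2 = 5 ⇒ b_1 = 9 − 4 − 5 = 0; all invariant factors of ∂_2 are 1 so no torsion. So H_1 ≅ 0.
rank ∂_2 = 5, rank ∂_3 = 0 ⇒ b_2 = 6 − 5 − 0 = 1. So H_2 ≅ Z.

H_0 = Z^5,  H_1 = 0,  H_2 = Z.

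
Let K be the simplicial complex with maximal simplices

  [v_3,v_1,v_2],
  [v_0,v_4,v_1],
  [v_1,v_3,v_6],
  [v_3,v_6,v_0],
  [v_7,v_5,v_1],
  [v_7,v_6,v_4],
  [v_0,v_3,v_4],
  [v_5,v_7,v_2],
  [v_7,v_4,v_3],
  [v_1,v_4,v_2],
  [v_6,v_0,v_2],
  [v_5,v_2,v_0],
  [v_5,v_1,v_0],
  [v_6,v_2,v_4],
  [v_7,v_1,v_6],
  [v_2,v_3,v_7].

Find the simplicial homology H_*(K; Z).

Fix the vertex order v_0 < v_1 < v_2 < v_3 < v_4 < v_5 < v_6 < v_7 and write every simplex with vertices in increasing order. Then dim K = 2 and the simplices of K are:

  0-simplices (8): [v_0], [v_1], [v_2], [v_3], [v_4], [v_5], [v_6], [v_7]
  1-simplices (24): (24 of them)
  2-simplices (16): (16 of them)

so the chain groups are C_0 ≅ Z^8, C_1 ≅ Z^24, C_2 ≅ Z^16.

The boundary map ∂_1: C_1 → C_0 is given by ∂[p,q] = [q] − [p].
The 8×24 boundary matrix has rank 7 and Smith normal form diag(1,1,1,1,1,1,1).

Boundary ∂_2: C_2 → C_1 maps a triangle to the signed sum of its edges. For instance
  ∂[v_3,v_4,v_7] = [v_4,v_7] − [v_3,v_7] + [v_3,v_4],
  ∂[v_1,v_2,v_3] = [v_2,v_3] − [v_1,v_3] + [v_1,v_2].
The resulting 24×16 matrix has rank 15, and its Smith normal form has invariant factors (1,1,1,1,1,1,1,1,1,1,1,1,1,1,1).

Reading off H_k = ker ∂_k / im ∂_{k+1}:

  H_0: rank C_0 − rank ∂_1 = 8 − 7 = 1, and the invariant factors of ∂_1 are all 1, so H_0 = Z.
  H_1: rank ker ∂_1 − rank ∂_2 = (24 − 7) − 15 = 2, and the invariant factors of ∂_2 are all 1, so H_1 = Z^2.
  H_2: rank ker ∂_2 − rank ∂_3 = (16 − 15) − 0 = 1, and there is no ∂_3, so H_2 = Z.

H_0 = Z,  H_1 = Z^2,  H_2 = Z.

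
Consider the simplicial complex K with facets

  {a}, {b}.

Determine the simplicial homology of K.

We work with the vertex ordering a < b. The simplices of K, each written with vertices in increasing order, are:

  0-simplices (2): a, b

so the chain groups are C_0 ≅ Z^2.

Now H_k = ker ∂_k / im ∂_{k+1}, so:

  H_0: rank C_0 − rank ∂_1 = 2 − 0 = 2, and there is no ∂_1, so H_0 = Z^2.

(K is a triangulation of a set of 2 points.)

H_0 = Z^2.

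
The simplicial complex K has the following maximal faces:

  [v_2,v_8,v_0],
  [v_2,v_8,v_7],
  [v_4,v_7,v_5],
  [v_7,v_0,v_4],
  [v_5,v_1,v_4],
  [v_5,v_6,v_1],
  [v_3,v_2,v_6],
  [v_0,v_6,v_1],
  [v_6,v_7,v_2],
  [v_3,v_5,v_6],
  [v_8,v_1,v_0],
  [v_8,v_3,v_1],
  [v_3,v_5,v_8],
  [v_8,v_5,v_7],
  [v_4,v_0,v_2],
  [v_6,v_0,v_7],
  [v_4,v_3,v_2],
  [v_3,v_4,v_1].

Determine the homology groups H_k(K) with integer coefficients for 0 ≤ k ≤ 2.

H_0 = Z,  H_1 = Z ⊕ Z/2Z,  H_2 = 0.

K has 9 vertices, 27 edges, 18 triangles.
rank ∂_0 = 0, rank ∂_1 = 8 ⇒ b_0 = 9 − 0 − 8 = 1; all invariant factors of ∂_1 are 1 so no torsion. So H_0 = Z.
rank ∂_1 = 8, rank ∂_2 = 18 ⇒ b_1 = 27 − 8 − 18 = 1; ∂_2 has invariant factor(s) [2] giving torsion. So H_1 = Z ⊕ Z/2Z.
rank ∂_2 = 18, rank ∂_3 = 0 ⇒ b_2 = 18 − 18 − 0 = 0. So H_2 = 0.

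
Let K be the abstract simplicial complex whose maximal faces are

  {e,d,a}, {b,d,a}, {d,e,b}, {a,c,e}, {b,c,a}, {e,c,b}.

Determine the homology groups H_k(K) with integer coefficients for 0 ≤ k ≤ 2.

Order the vertices as a < b < c < d < e. Listing each simplex with vertices in this order, K has dimension 2 with simplices:

  0-simplices (5): a, b, c, d, e
  1-simplices (9): ab, ac, ad, ae, bc, bd, be, ce, de
  2-simplices (6): abc, abd, ace, ade, bce, bde

Hence C_0 ≅ Z^5, C_1 ≅ Z^9, C_2 ≅ Z^6.

∂_1: C_1 → C_0 sends each edge [p,q] (with p < q) to q − p.
The 5×9 boundary matrix has rank 4 and Smith normal form diag(1,1,1,1).

Boundary ∂_2: C_2 → C_1 acts by ∂[p,q,r] = [q,r] − [p,r] + [p,q]. For instance
  ∂bde = de − be + bd,
  ∂bce = ce − be + bc.
This gives a 9×6 integer matrix of rank 5; reducing to Smith normal form yields diagonal entries (1,1,1,1,1).

From H_k ≅ ker(∂_k) / im(∂_{k+1}) we obtain:

  H_0: rank C_0 − rank ∂_1 = 5 − 4 = 1, and the invariant factors of ∂_1 are all 1, so H_0 = Z.
  H_1: rank ker ∂_1 − rank ∂_2 = (9 − 4) − 5 = 0, and the invariant factors of ∂_2 are all 1, so H_1 = 0.
  H_2: rank ker ∂_2 − rank ∂_3 = (6 − 5) − 0 = 1, and there is no ∂_3, so H_2 = Z.

(K is a triangulation of the 2-sphere S^2.)

H_0 = Z,  H_1 = 0,  H_2 = Z.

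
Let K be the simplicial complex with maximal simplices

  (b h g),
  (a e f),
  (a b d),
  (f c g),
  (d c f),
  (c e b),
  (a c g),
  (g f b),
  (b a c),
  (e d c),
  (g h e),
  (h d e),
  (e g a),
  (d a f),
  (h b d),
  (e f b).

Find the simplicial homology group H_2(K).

H_2 = Z.

Take the total order a < b < c < d < e < f < g < h on the vertex set. Then K (dimension 2) consists of the simplices:

  0-simplices (8): a, b, c, d, e, f, g, h
  1-simplices (24): ab, ac, ad, ae, af, ag, bc, bd, be, bf, bg, bh, cd, ce, cf, cg, de, df, dh, ef, eg, eh, fg, gh
  2-simplices (16): abc, abd, acg, adf, aef, aeg, bce, bdh, bef, bfg, bgh, cde, cdf, cfg, deh, egh

so the chain groups are C_0 ≅ Z^8, C_1 ≅ Z^24, C_2 ≅ Z^16.

Boundary ∂_1: C_1 → C_0 maps an edge to its endpoints' difference, ∂[p,q] = q − p.
This gives a 8×24 integer matrix of rank 7; reducing to Smith normal form yields diagonal entries (1,1,1,1,1,1,1).

The boundary map ∂_2: C_2 → C_1 acts by ∂[p,q,r] = [q,r] − [p,r] + [p,q]. For instance
  ∂bef = ef − bf + be,
  ∂bdh = dh − bh + bd.
The resulting 24×16 matrix has rank 15, and its Smith normal form has invariant factors (1,1,1,1,1,1,1,1,1,1,1,1,1,1,1).

Computing H_k = (kernel of ∂_k) / (image of ∂_{k+1}):

  H_2: rank ker ∂_2 − rank ∂_3 = (16 − 15) − 0 = 1, and there is no ∂_3, so H_2 = Z.

(K is a triangulation of the torus T^2.)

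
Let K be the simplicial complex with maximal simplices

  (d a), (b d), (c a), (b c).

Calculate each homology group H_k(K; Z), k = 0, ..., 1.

Order the vertices as a < b < c < d. Listing each simplex with vertices in this order, K has dimension 1 with simplices:

  0-simplices (4): a, b, c, d
  1-simplices (4): ac, ad, bc, bd

giving chain groups C_0 ≅ Z^4, C_1 ≅ Z^4.

Boundary ∂_1: C_1 → C_0 is given by ∂[p,q] = [q] − [p]. For instance
  ∂ac = c − a.
This gives a 4×4 integer matrix of rank 3; reducing to Smith normal form yields diagonal entries (1,1,1).

From H_k ≅ ker(∂_k) / im(∂_{k+1}) we obtain:

  H_0: rank C_0 − rank ∂_1 = 4 − 3 = 1, and the invariant factors of ∂_1 are all 1, so H_0 ≅ Z.
  H_1: rank ker ∂_1 − rank ∂_2 = (4 − 3) − 0 = 1, and there is no ∂_2, so H_1 ≅ Z.

H_0 = Z,  H_1 = Z.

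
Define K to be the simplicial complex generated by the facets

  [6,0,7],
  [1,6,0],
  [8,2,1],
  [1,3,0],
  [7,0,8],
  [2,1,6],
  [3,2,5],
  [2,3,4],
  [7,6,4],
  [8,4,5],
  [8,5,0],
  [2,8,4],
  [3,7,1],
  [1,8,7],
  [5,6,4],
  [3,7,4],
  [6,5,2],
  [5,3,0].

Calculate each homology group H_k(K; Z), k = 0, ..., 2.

H_0 = Z,  H_1 = Z ⊕ Z/2,  H_2 = 0.

We work with the vertex ordering 0 < 1 < 2 < 3 < 4 < 5 < 6 < 7 < 8. The simplices of K, each written with vertices in increasing order, are:

  0-simplices (9): [0], [1], [2], [3], [4], [5], [6], [7], [8]
  1-simplices (27): (27 of them)
  2-simplices (18): [0,1,3], [0,1,6], [0,3,5], [0,5,8], [0,6,7], [0,7,8], [1,2,6], [1,2,8], [1,3,7], [1,7,8], [2,3,4], [2,3,5], [2,4,8], [2,5,6], [3,4,7], [4,5,6], [4,5,8], [4,6,7]

so the chain groups are C_0 ≅ Z^9, C_1 ≅ Z^27, C_2 ≅ Z^18.

∂_1: C_1 → C_0 is given by ∂[p,q] = [q] − [p].
The 9×27 boundary matrix has rank 8 and Smith normal form diag(1,1,1,1,1,1,1,1).

∂_2: C_2 → C_1 acts by ∂[p,q,r] = [q,r] − [p,r] + [p,q]. For instance
  ∂[0,1,3] = [1,3] − [0,3] + [0,1],
  ∂[4,5,6] = [5,6] − [4,6] + [4,5].
This gives a 27×18 integer matrix of rank 18; reducing to Smith normal form yields diagonal entries (1,1,1,1,1,1,1,1,1,1,1,1,1,1,1,1,1,2).

From H_k ≅ ker(∂_k) / im(∂_{k+1}) we obtain:

  H_0: rank C_0 − rank ∂_1 = 9 − 8 = 1, and the invariant factors of ∂_1 are all 1, so H_0 ≅ Z.
  H_1: rank ker ∂_1 − rank ∂_2 = (27 − 8) − 18 = 1, and ∂_2 has invariant factor 2 > 1, so H_1 ≅ Z ⊕ Z/2.
  H_2: rank ker ∂_2 − rank ∂_3 = (18 − 18) − 0 = 0, and there is no ∂_3, so H_2 ≅ 0.

As a check, the Euler characteristic is 9 − 27 + 18 = 0, which agrees with 1 − 1 + 0 = 0.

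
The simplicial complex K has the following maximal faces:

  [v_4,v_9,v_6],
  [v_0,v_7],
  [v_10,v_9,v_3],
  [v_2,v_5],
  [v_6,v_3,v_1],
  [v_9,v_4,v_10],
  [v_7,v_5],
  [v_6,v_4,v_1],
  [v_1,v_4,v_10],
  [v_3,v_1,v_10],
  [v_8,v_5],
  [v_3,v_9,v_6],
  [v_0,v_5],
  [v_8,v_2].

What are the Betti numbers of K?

b_0 = 2, b_1 = 2, b_2 = 1.

Order the vertices as v_0 < v_1 < v_2 < v_3 < v_4 < v_5 < v_6 < v_7 < v_8 < v_9 < v_10. Listing each simplex with vertices in this order, K has dimension 2 with simplices:

  0-simplices (11): [v_0], [v_1], [v_2], [v_3], [v_4], [v_5], [v_6], [v_7], [v_8], [v_9], [v_10]
  1-simplices (18): (18 of them)
  2-simplices (8): [v_1,v_3,v_6], [v_1,v_3,v_10], [v_1,v_4,v_6], [v_1,v_4,v_10], [v_3,v_6,v_9], [v_3,v_9,v_10], [v_4,v_6,v_9], [v_4,v_9,v_10]

giving chain groups C_0 ≅ Z^11, C_1 ≅ Z^18, C_2 ≅ Z^8.

Boundary ∂_1: C_1 → C_0 sends each edge [p,q] (with p < q) to q − p.
The resulting 11×18 matrix has rank 9, and its Smith normal form has invariant factors (1,1,1,1,1,1,1,1,1).

Boundary ∂_2: C_2 → C_1 maps a triangle to the signed sum of its edges. For instance
  ∂[v_3,v_6,v_9] = [v_6,v_9] − [v_3,v_9] + [v_3,v_6],
  ∂[v_3,v_9,v_10] = [v_9,v_10] − [v_3,v_10] + [v_3,v_9].
This gives a 18×8 integer matrix of rank 7; reducing to Smith normal form yields diagonal entries (1,1,1,1,1,1,1).

Now H_k = ker ∂_k / im ∂_{k+1}, so:

  H_0: rank C_0 − rank ∂_1 = 11 − 9 = 2, and the invariant factors of ∂_1 are all 1, so H_0 = Z^2.
  H_1: rank ker ∂_1 − rank ∂_2 = (18 − 9) − 7 = 2, and the invariant factors of ∂_2 are all 1, so H_1 = Z^2.
  H_2: rank ker ∂_2 − rank ∂_3 = (8 − 7) − 0 = 1, and there is no ∂_3, so H_2 = Z.

As a check, the Euler characteristic is 11 − 18 + 8 = 1, which agrees with 2 − 2 + 1 = 1.
(K is a triangulation of the disjoint union of a wedge of 2 circles and the 2-sphere S^2.)

Hence the Betti numbers are b_0 = 2, b_1 = 2, b_2 = 1.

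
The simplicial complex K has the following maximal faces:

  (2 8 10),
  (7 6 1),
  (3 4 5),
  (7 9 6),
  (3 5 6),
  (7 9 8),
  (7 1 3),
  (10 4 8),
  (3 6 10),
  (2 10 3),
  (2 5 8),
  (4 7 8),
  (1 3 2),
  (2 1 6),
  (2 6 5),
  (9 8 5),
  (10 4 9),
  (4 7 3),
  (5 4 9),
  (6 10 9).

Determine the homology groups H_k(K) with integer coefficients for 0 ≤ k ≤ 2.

H_0 = Z,  H_1 = Z ⊕ Z/2,  H_2 = 0.

We work with the vertex ordering 1 < 2 < 3 < 4 < 5 < 6 < 7 < 8 < 9 < 10. The simplices of K, each written with vertices in increasing order, are:

  0-simplices (10): [1], [2], [3], [4], [5], [6], [7], [8], [9], [10]
  1-simplices (30): (30 of them)
  2-simplices (20): (20 of them)

so the chain groups are C_0 ≅ Z^10, C_1 ≅ Z^30, C_2 ≅ Z^20.

Boundary ∂_1: C_1 → C_0 is given by ∂[p,q] = [q] − [p].
The 10×30 boundary matrix has rank 9 and Smith normal form diag(1,1,1,1,1,1,1,1,1).

Boundary ∂_2: C_2 → C_1 sends each 2-simplex [p,q,r] to [q,r] − [p,r] + [p,q]. For instance
  ∂[5,8,9] = [8,9] − [5,9] + [5,8],
  ∂[1,6,7] = [6,7] − [1,7] + [1,6].
The 30×20 boundary matrix has rank 20 and Smith normal form diag(1,1,1,1,1,1,1,1,1,1,1,1,1,1,1,1,1,1,1,2).

Computing H_k = (kernel of ∂_k) / (image of ∂_{k+1}):

  H_0: rank C_0 − rank ∂_1 = 10 − 9 = 1, and the invariant factors of ∂_1 are all 1, so H_0 ≅ Z.
  H_1: rank ker ∂_1 − rank ∂_2 = (30 − 9) − 20 = 1, and ∂_2 has invariant factor 2 > 1, so H_1 ≅ Z ⊕ Z/2.
  H_2: rank ker ∂_2 − rank ∂_3 = (20 − 20) − 0 = 0, and there is no ∂_3, so H_2 ≅ 0.

As a check, the Euler characteristic is 10 − 30 + 20 = 0, which agrees with 1 − 1 + 0 = 0.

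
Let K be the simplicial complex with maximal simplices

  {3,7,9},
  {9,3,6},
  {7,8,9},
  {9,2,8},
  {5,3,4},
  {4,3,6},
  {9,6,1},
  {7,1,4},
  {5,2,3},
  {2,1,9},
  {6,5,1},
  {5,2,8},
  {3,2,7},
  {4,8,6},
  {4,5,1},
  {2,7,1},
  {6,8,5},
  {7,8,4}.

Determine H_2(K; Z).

Fix the vertex order 1 < 2 < 3 < 4 < 5 < 6 < 7 < 8 < 9 and write every simplex with vertices in increasing order. Then dim K = 2 and the simplices of K are:

  0-simplices (9): [1], [2], [3], [4], [5], [6], [7], [8], [9]
  1-simplices (27): (27 of them)
  2-simplices (18): [1,2,7], [1,2,9], [1,4,5], [1,4,7], [1,5,6], [1,6,9], [2,3,5], [2,3,7], [2,5,8], [2,8,9], [3,4,5], [3,4,6], [3,6,9], [3,7,9], [4,6,8], [4,7,8], [5,6,8], [7,8,9]

so the chain groups are C_0 ≅ Z^9, C_1 ≅ Z^27, C_2 ≅ Z^18.

∂_1: C_1 → C_0 sends each edge [p,q] (with p < q) to q − p. For instance
  ∂[6,8] = [8] − [6].
As a 9×27 matrix over Z this has rank 8, with invariant factors (1,1,1,1,1,1,1,1).

∂_2: C_2 → C_1 acts by ∂[p,q,r] = [q,r] − [p,r] + [p,q]. For instance
  ∂[1,2,7] = [2,7] − [1,7] + [1,2],
  ∂[3,6,9] = [6,9] − [3,9] + [3,6].
The 27×18 boundary matrix has rank 18 and Smith normal form diag(1,1,1,1,1,1,1,1,1,1,1,1,1,1,1,1,1,2).

Computing H_k = (kernel of ∂_k) / (image of ∂_{k+1}):

  H_2: rank ker ∂_2 − rank ∂_3 = (18 − 18) − 0 = 0, and there is no ∂_3, so H_2 = 0.

H_2 ≅ 0.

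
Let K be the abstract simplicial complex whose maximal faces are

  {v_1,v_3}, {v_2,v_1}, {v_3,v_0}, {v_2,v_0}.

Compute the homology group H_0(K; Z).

K has 4 vertices, 4 edges.
rank ∂_0 = 0, rank ∂_1 = 3 ⇒ b_0 = 4 − 0 − 3 = 1; all invariant factors of ∂_1 are 1 so no torsion. So H_0 ≅ Z.

H_0 = Z.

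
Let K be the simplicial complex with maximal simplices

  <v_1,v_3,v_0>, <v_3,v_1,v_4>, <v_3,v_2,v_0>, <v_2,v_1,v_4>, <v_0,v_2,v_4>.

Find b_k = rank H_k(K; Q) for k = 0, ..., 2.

b_0 = 1, b_1 = 1, b_2 = 0.

Fix the vertex order v_0 < v_1 < v_2 < v_3 < v_4 and write every simplex with vertices in increasing order. Then dim K = 2 and the simplices of K are:

  0-simplices (5): [v_0], [v_1], [v_2], [v_3], [v_4]
  1-simplices (10): [v_0,v_1], [v_0,v_2], [v_0,v_3], [v_0,v_4], [v_1,v_2], [v_1,v_3], [v_1,v_4], [v_2,v_3], [v_2,v_4], [v_3,v_4]
  2-simplices (5): [v_0,v_1,v_3], [v_0,v_2,v_3], [v_0,v_2,v_4], [v_1,v_2,v_4], [v_1,v_3,v_4]

Hence C_0 ≅ Z^5, C_1 ≅ Z^10, C_2 ≅ Z^5.

∂_1: C_1 → C_0 sends each edge [p,q] (with p < q) to q − p.
The 5×10 boundary matrix has rank 4 and Smith normal form diag(1,1,1,1).

The boundary map ∂_2: C_2 → C_1 sends each 2-simplex [p,q,r] to [q,r] − [p,r] + [p,q]. For instance
  ∂[v_0,v_2,v_4] = [v_2,v_4] − [v_0,v_4] + [v_0,v_2],
  ∂[v_1,v_3,v_4] = [v_3,v_4] − [v_1,v_4] + [v_1,v_3].
The resulting 10×5 matrix has rank 5, and its Smith normal form has invariant factors (1,1,1,1,1).

Computing H_k = (kernel of ∂_k) / (image of ∂_{k+1}):

  H_0: rank C_0 − rank ∂_1 = 5 − 4 = 1, and the invariant factors of ∂_1 are all 1, so H_0 = Z.
  H_1: rank ker ∂_1 − rank ∂_2 = (10 − 4) − 5 = 1, and the invariant factors of ∂_2 are all 1, so H_1 = Z.
  H_2: rank ker ∂_2 − rank ∂_3 = (5 − 5) − 0 = 0, and there is no ∂_3, so H_2 = 0.

Hence the Betti numbers are b_0 = 1, b_1 = 1, b_2 = 0.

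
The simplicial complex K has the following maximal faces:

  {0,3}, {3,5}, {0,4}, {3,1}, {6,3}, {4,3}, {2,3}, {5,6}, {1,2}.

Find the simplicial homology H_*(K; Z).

H_0 ≅ Z,  H_1 ≅ Z^3.

We work with the vertex ordering 0 < 1 < 2 < 3 < 4 < 5 < 6. The simplices of K, each written with vertices in increasing order, are:

  0-simplices (7): [0], [1], [2], [3], [4], [5], [6]
  1-simplices (9): [0,3], [0,4], [1,2], [1,3], [2,3], [3,4], [3,5], [3,6], [5,6]

Hence C_0 ≅ Z^7, C_1 ≅ Z^9.

The boundary map ∂_1: C_1 → C_0 sends each edge [p,q] (with p < q) to q − p.
This gives a 7×9 integer matrix of rank 6; reducing to Smith normal form yields diagonal entries (1,1,1,1,1,1).

Reading off H_k = ker ∂_k / im ∂_{k+1}:

  H_0: rank C_0 − rank ∂_1 = 7 − 6 = 1, and the invariant factors of ∂_1 are all 1, so H_0 ≅ Z.
  H_1: rank ker ∂_1 − rank ∂_2 = (9 − 6) − 0 = 3, and there is no ∂_2, so H_1 ≅ Z^3.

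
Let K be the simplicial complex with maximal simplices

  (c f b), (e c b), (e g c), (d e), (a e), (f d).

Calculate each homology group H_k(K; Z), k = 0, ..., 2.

Take the total order a < b < c < d < e < f < g on the vertex set. Then K (dimension 2) consists of the simplices:

  0-simplices (7): a, b, c, d, e, f, g
  1-simplices (10): ae, bc, be, bf, ce, cf, cg, de, df, eg
  2-simplices (3): bce, bcf, ceg

so the chain groups are C_0 ≅ Z^7, C_1 ≅ Z^10, C_2 ≅ Z^3.

∂_1: C_1 → C_0 is given by ∂[p,q] = [q] − [p]. For instance
  ∂ae = e − a.
As a 7×10 matrix over Z this has rank 6, with invariant factors (1,1,1,1,1,1).

The boundary map ∂_2: C_2 → C_1 acts by ∂[p,q,r] = [q,r] − [p,r] + [p,q]. For instance
  ∂ceg = eg − cg + ce,
  ∂bce = ce − be + bc.
The resulting 10×3 matrix has rank 3, and its Smith normal form has invariant factors (1,1,1).

From H_k ≅ ker(∂_k) / im(∂_{k+1}) we obtain:

  H_0: rank C_0 − rank ∂_1 = 7 − 6 = 1, and the invariant factors of ∂_1 are all 1, so H_0 ≅ Z.
  H_1: rank ker ∂_1 − rank ∂_2 = (10 − 6) − 3 = 1, and the invariant factors of ∂_2 are all 1, so H_1 ≅ Z.
  H_2: rank ker ∂_2 − rank ∂_3 = (3 − 3) − 0 = 0, and there is no ∂_3, so H_2 ≅ 0.

H_0 = Z,  H_1 = Z,  H_2 = 0.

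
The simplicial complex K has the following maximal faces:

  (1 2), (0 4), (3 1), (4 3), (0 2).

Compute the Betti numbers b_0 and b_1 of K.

b_0 = 1, b_1 = 1.

Order the vertices as 0 < 1 < 2 < 3 < 4. Listing each simplex with vertices in this order, K has dimension 1 with simplices:

  0-simplices (5): [0], [1], [2], [3], [4]
  1-simplices (5): [0,2], [0,4], [1,2], [1,3], [3,4]

Hence C_0 ≅ Z^5, C_1 ≅ Z^5.

∂_1: C_1 → C_0 maps an edge to its endpoints' difference, ∂[p,q] = q − p.
The 5×5 boundary matrix has rank 4 and Smith normal form diag(1,1,1,1).

Computing H_k = (kernel of ∂_k) / (image of ∂_{k+1}):

  H_0: rank C_0 − rank ∂_1 = 5 − 4 = 1, and the invariant factors of ∂_1 are all 1, so H_0 = Z.
  H_1: rank ker ∂_1 − rank ∂_2 = (5 − 4) − 0 = 1, and there is no ∂_2, so H_1 = Z.

As a check, the Euler characteristic is 5 − 5 = 0, which agrees with 1 − 1 = 0.

Hence the Betti numbers are b_0 = 1, b_1 = 1.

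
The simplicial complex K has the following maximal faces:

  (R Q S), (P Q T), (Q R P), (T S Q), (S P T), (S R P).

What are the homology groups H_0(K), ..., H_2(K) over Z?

We work with the vertex ordering P < Q < R < S < T. The simplices of K, each written with vertices in increasing order, are:

  0-simplices (5): P, Q, R, S, T
  1-simplices (9): PQ, PR, PS, PT, QR, QS, QT, RS, ST
  2-simplices (6): PQR, PQT, PRS, PST, QRS, QST

Hence C_0 ≅ Z^5, C_1 ≅ Z^9, C_2 ≅ Z^6.

Boundary ∂_1: C_1 → C_0 sends each edge [p,q] (with p < q) to q − p. For instance
  ∂PS = S − P.
This gives a 5×9 integer matrix of rank 4; reducing to Smith normal form yields diagonal entries (1,1,1,1).

Boundary ∂_2: C_2 → C_1 sends each 2-simplex [p,q,r] to [q,r] − [p,r] + [p,q]. For instance
  ∂QRS = RS − QS + QR,
  ∂PRS = RS − PS + PR.
The 9×6 boundary matrix has rank 5 and Smith normal form diag(1,1,1,1,1).

Reading off H_k = ker ∂_k / im ∂_{k+1}:

  H_0: rank C_0 − rank ∂_1 = 5 − 4 = 1, and the invariant factors of ∂_1 are all 1, so H_0 = Z.
  H_1: rank ker ∂_1 − rank ∂_2 = (9 − 4) − 5 = 0, and the invariant factors of ∂_2 are all 1, so H_1 = 0.
  H_2: rank ker ∂_2 − rank ∂_3 = (6 − 5) − 0 = 1, and there is no ∂_3, so H_2 = Z.

As a check, the Euler characteristic is 5 − 9 + 6 = 2, which agrees with 1 − 0 + 1 = 2.

H_0 = Z,  H_1 = 0,  H_2 = Z.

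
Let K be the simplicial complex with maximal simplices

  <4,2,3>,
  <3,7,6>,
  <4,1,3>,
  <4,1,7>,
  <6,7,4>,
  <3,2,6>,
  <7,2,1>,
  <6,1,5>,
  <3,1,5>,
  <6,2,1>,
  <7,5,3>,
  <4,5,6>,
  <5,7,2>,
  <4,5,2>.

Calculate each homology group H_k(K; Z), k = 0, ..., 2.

Fix the vertex order 1 < 2 < 3 < 4 < 5 < 6 < 7 and write every simplex with vertices in increasing order. Then dim K = 2 and the simplices of K are:

  0-simplices (7): [1], [2], [3], [4], [5], [6], [7]
  1-simplices (21): [1,2], [1,3], [1,4], [1,5], [1,6], [1,7], [2,3], [2,4], [2,5], [2,6], [2,7], [3,4], [3,5], [3,6], [3,7], [4,5], [4,6], [4,7], [5,6], [5,7], [6,7]
  2-simplices (14): [1,2,6], [1,2,7], [1,3,4], [1,3,5], [1,4,7], [1,5,6], [2,3,4], [2,3,6], [2,4,5], [2,5,7], [3,5,7], [3,6,7], [4,5,6], [4,6,7]

so the chain groups are C_0 ≅ Z^7, C_1 ≅ Z^21, C_2 ≅ Z^14.

∂_1: C_1 → C_0 sends each edge [p,q] (with p < q) to q − p.
This gives a 7×21 integer matrix of rank 6; reducing to Smith normal form yields diagonal entries (1,1,1,1,1,1).

Boundary ∂_2: C_2 → C_1 acts by ∂[p,q,r] = [q,r] − [p,r] + [p,q]. For instance
  ∂[1,2,7] = [2,7] − [1,7] + [1,2],
  ∂[1,3,4] = [3,4] − [1,4] + [1,3].
This gives a 21×14 integer matrix of rank 13; reducing to Smith normal form yields diagonal entries (1,1,1,1,1,1,1,1,1,1,1,1,1).

From H_k ≅ ker(∂_k) / im(∂_{k+1}) we obtain:

  H_0: rank C_0 − rank ∂_1 = 7 − 6 = 1, and the invariant factors of ∂_1 are all 1, so H_0 = Z.
  H_1: rank ker ∂_1 − rank ∂_2 = (21 − 6) − 13 = 2, and the invariant factors of ∂_2 are all 1, so H_1 = Z^2.
  H_2: rank ker ∂_2 − rank ∂_3 = (14 − 13) − 0 = 1, and there is no ∂_3, so H_2 = Z.

H_0 = Z,  H_1 = Z^2,  H_2 = Z.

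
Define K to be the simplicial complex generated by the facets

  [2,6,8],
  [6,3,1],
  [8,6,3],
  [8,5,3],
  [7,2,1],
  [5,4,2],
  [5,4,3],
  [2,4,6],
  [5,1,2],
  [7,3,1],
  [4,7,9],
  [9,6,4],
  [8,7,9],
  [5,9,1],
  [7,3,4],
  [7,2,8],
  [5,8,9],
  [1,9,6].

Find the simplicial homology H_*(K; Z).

H_0 = Z,  H_1 = Z^2,  H_2 = Z.

We work with the vertex ordering 1 < 2 < 3 < 4 < 5 < 6 < 7 < 8 < 9. The simplices of K, each written with vertices in increasing order, are:

  0-simplices (9): [1], [2], [3], [4], [5], [6], [7], [8], [9]
  1-simplices (27): (27 of them)
  2-simplices (18): [1,2,5], [1,2,7], [1,3,6], [1,3,7], [1,5,9], [1,6,9], [2,4,5], [2,4,6], [2,6,8], [2,7,8], [3,4,5], [3,4,7], [3,5,8], [3,6,8], [4,6,9], [4,7,9], [5,8,9], [7,8,9]

so the chain groups are C_0 ≅ Z^9, C_1 ≅ Z^27, C_2 ≅ Z^18.

The boundary map ∂_1: C_1 → C_0 is given by ∂[p,q] = [q] − [p].
The resulting 9×27 matrix has rank 8, and its Smith normal form has invariant factors (1,1,1,1,1,1,1,1).

The boundary map ∂_2: C_2 → C_1 sends each 2-simplex [p,q,r] to [q,r] − [p,r] + [p,q]. For instance
  ∂[1,6,9] = [6,9] − [1,9] + [1,6],
  ∂[3,4,7] = [4,7] − [3,7] + [3,4].
This gives a 27×18 integer matrix of rank 17; reducing to Smith normal form yields diagonal entries (1,1,1,1,1,1,1,1,1,1,1,1,1,1,1,1,1).

From H_k ≅ ker(∂_k) / im(∂_{k+1}) we obtain:

  H_0: rank C_0 − rank ∂_1 = 9 − 8 = 1, and the invariant factors of ∂_1 are all 1, so H_0 = Z.
  H_1: rank ker ∂_1 − rank ∂_2 = (27 − 8) − 17 = 2, and the invariant factors of ∂_2 are all 1, so H_1 = Z^2.
  H_2: rank ker ∂_2 − rank ∂_3 = (18 − 17) − 0 = 1, and there is no ∂_3, so H_2 = Z.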